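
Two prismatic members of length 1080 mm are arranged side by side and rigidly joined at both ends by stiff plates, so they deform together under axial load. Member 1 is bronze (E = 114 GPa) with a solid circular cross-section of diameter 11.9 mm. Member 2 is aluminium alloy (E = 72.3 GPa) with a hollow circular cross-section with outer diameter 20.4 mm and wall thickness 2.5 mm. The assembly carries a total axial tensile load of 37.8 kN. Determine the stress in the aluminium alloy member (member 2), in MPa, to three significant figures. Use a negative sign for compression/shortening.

A_1 = 111.2 mm².
A_2 = 140.6 mm².
Equal strain + equilibrium ⇒ each member carries load in proportion to AE: A₁E₁ = 12680000 N, A₂E₂ = 10160000 N, ΣAE = 22840000 N.
σ₂ = P·E₂/ΣAE = 37800·72300/22840000 = 119.6 MPa.

120 MPa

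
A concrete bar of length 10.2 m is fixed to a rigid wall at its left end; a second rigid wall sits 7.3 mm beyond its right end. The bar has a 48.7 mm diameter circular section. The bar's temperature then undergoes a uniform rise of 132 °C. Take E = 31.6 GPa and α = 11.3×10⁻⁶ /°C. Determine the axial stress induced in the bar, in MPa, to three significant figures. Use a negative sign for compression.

-24.5 MPa

Free thermal expansion αLΔT = 11.3e-6 · 10200 · 132 = 15.21 mm.
The walls engage after the gap closes; constrained expansion = 15.21 − 7.3 = 7.914 mm.
The walls impose strain ε = −(7.914)/10200 = -7.7591e-04; σ = Eε = 31600 · -7.7591e-04 = -24.52 MPa.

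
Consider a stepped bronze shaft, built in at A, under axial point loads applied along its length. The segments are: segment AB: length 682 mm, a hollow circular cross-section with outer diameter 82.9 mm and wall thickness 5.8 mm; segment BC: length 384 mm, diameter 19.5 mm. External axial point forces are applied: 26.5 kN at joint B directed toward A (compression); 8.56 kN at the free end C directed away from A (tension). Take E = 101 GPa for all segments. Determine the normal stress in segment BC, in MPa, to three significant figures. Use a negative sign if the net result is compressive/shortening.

28.7 MPa

Internal axial forces (sectioning from the free end, tension +): N_BC = 8.56 kN, N_AB = -17.94 kN.
A_BC = 298.6 mm².
σ_BC = N_BC/A_BC = 8560/298.6 = 28.66 MPa.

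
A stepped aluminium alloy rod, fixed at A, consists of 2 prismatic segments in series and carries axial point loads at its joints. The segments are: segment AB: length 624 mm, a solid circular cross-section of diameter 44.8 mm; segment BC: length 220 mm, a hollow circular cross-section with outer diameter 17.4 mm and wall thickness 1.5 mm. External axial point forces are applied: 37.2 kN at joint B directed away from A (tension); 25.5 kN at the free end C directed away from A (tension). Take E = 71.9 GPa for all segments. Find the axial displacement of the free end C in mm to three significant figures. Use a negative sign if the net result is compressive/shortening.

Internal axial forces (sectioning from the free end, tension +): N_BC = 25.5 kN, N_AB = 62.7 kN.
A_AB = 1576 mm².
A_BC = 74.93 mm².
δ_AB = 62700·624/(1576·71900) = 0.3452 mm
δ_BC = 25500·220/(74.93·71900) = 1.041 mm
δ = Σδ_i = 1.387 mm.

1.39 mm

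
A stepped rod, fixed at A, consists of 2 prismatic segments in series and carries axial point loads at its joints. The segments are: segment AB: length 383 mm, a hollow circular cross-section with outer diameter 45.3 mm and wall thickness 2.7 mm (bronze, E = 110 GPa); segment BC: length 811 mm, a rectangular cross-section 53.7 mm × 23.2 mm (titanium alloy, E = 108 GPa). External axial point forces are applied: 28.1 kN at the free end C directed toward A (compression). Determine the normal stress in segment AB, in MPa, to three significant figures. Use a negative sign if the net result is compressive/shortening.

-77.8 MPa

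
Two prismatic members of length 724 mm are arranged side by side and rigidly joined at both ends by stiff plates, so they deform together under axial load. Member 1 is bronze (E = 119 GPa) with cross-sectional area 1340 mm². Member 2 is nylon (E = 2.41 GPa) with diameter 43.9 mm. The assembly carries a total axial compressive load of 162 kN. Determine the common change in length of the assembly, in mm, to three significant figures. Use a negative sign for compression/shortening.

-0.719 mm

A_2 = 1514 mm².
Equal strain + equilibrium ⇒ each member carries load in proportion to AE: A₁E₁ = 159500000 N, A₂E₂ = 3648000 N, ΣAE = 163100000 N.
δ = PL/ΣAE = -162000·724/163100000 = -0.7191 mm.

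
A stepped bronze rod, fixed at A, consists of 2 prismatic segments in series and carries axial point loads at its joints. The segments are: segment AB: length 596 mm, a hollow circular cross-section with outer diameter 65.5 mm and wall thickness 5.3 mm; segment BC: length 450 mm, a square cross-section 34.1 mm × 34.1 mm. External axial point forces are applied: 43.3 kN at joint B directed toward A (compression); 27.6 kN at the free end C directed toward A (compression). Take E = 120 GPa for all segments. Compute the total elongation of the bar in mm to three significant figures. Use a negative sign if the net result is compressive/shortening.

-0.440 mm

Internal axial forces (sectioning from the free end, tension +): N_BC = -27.6 kN, N_AB = -70.9 kN.
A_AB = 1002 mm².
A_BC = 1163 mm².
δ_AB = -70900·596/(1002·120000) = -0.3513 mm
δ_BC = -27600·450/(1163·120000) = -0.08901 mm
δ = Σδ_i = -0.4403 mm.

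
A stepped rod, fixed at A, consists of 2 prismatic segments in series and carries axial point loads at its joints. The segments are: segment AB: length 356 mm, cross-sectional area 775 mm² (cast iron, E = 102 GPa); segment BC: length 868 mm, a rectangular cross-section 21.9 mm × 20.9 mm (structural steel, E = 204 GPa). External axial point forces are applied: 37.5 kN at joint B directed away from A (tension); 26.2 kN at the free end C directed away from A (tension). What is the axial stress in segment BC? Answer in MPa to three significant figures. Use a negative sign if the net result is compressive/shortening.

Internal axial forces (sectioning from the free end, tension +): N_BC = 26.2 kN, N_AB = 63.7 kN.
A_BC = 457.7 mm².
σ_BC = N_BC/A_BC = 26200/457.7 = 57.24 MPa.

57.2 MPa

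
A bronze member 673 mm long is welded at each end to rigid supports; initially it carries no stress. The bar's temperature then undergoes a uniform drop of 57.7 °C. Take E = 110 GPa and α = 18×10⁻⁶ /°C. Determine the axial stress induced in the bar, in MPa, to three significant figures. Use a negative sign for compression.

Free thermal expansion αLΔT = 18e-6 · 673 · -57.7 = -0.699 mm.
The walls impose strain ε = −(-0.699)/673 = 1.0386e-03; σ = Eε = 110000 · 1.0386e-03 = 114.2 MPa.

114 MPa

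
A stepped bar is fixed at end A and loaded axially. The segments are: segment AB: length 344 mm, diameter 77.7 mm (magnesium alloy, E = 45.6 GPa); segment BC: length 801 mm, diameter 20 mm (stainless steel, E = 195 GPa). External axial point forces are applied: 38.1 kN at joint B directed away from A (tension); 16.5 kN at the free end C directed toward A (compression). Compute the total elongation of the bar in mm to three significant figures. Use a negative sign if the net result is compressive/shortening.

Internal axial forces (sectioning from the free end, tension +): N_BC = -16.5 kN, N_AB = 21.6 kN.
A_AB = 4742 mm².
A_BC = 314.2 mm².
δ_AB = 21600·344/(4742·45600) = 0.03436 mm
δ_BC = -16500·801/(314.2·195000) = -0.2157 mm
δ = Σδ_i = -0.1814 mm.

-0.181 mm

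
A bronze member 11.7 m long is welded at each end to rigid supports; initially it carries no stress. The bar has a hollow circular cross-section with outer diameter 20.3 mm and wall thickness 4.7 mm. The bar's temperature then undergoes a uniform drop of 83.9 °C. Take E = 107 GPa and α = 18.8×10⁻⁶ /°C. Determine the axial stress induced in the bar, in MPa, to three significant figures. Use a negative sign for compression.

Free thermal expansion αLΔT = 18.8e-6 · 11700 · -83.9 = -18.45 mm.
The walls impose strain ε = −(-18.45)/11700 = 1.5773e-03; σ = Eε = 107000 · 1.5773e-03 = 168.8 MPa.

169 MPa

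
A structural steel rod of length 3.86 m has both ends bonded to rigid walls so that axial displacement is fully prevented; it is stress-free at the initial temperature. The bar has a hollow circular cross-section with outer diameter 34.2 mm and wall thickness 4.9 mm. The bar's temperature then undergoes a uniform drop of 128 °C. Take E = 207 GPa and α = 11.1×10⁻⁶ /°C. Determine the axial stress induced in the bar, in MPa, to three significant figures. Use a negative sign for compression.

Free thermal expansion αLΔT = 11.1e-6 · 3860 · -128 = -5.484 mm.
The walls impose strain ε = −(-5.484)/3860 = 1.4208e-03; σ = Eε = 207000 · 1.4208e-03 = 294.1 MPa.

294 MPa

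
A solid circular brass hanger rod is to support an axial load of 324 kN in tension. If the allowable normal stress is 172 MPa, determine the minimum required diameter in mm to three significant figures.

49.0 mm

Required area A ≥ P/σ_allow = 324000/172 = 1884 mm².
For a solid circular section, d ≥ √(4A/π) = 48.97 mm.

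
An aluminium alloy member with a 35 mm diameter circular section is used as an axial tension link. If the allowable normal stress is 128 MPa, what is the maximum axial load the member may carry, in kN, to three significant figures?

A = 962.1 mm².
P_max = σ_allow · A = 128 · 962.1 = 123200 N = 123.2 kN.

123 kN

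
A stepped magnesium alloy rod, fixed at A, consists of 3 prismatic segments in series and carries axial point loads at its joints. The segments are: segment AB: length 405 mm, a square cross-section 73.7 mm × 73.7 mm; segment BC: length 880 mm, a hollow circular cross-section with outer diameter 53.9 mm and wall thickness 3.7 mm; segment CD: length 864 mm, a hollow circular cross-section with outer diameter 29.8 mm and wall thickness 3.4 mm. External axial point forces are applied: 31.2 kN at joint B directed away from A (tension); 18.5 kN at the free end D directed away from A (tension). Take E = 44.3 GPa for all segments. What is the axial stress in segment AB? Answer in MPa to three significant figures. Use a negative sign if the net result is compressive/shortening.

Internal axial forces (sectioning from the free end, tension +): N_CD = 18.5 kN, N_BC = 18.5 kN, N_AB = 49.7 kN.
A_AB = 5432 mm².
σ_AB = N_AB/A_AB = 49700/5432 = 9.15 MPa.

9.15 MPa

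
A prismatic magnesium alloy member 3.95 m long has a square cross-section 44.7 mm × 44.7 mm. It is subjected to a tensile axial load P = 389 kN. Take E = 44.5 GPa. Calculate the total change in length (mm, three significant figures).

A = 1998 mm².
δ_mech = NL/(AE) = 389000·3950/(1998·44500) = 17.28 mm.

17.3 mm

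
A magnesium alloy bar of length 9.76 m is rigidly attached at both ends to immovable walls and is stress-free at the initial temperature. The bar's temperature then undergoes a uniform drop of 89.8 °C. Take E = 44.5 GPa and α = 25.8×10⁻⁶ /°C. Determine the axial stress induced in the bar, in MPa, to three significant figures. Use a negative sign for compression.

103 MPa

Free thermal expansion αLΔT = 25.8e-6 · 9760 · -89.8 = -22.61 mm.
The walls impose strain ε = −(-22.61)/9760 = 2.3168e-03; σ = Eε = 44500 · 2.3168e-03 = 103.1 MPa.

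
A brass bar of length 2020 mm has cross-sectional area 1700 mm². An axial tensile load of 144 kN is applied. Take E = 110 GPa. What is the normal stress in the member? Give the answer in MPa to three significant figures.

σ = N/A = 144000/1700 = 84.71 MPa.

84.7 MPa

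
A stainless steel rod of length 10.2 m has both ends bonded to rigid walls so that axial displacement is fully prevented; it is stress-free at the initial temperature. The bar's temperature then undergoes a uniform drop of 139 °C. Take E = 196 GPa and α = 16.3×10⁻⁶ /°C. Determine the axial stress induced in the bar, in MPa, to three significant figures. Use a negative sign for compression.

Free thermal expansion αLΔT = 16.3e-6 · 10200 · -139 = -23.11 mm.
The walls impose strain ε = −(-23.11)/10200 = 2.2657e-03; σ = Eε = 196000 · 2.2657e-03 = 444.1 MPa.

444 MPa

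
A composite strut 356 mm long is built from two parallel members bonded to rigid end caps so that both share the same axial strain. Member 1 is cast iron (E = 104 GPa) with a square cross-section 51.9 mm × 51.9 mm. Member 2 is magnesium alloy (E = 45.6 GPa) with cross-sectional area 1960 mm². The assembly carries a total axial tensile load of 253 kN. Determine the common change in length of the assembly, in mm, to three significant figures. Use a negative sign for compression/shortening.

0.244 mm

A_1 = 2694 mm².
Equal strain + equilibrium ⇒ each member carries load in proportion to AE: A₁E₁ = 280100000 N, A₂E₂ = 89380000 N, ΣAE = 369500000 N.
δ = PL/ΣAE = 253000·356/369500000 = 0.2437 mm.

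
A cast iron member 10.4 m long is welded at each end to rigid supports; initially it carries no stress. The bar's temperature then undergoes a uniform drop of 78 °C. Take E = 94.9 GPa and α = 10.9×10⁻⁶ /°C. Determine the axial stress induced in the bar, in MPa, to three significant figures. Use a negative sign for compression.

Free thermal expansion αLΔT = 10.9e-6 · 10400 · -78 = -8.842 mm.
The walls impose strain ε = −(-8.842)/10400 = 8.5020e-04; σ = Eε = 94900 · 8.5020e-04 = 80.68 MPa.

80.7 MPa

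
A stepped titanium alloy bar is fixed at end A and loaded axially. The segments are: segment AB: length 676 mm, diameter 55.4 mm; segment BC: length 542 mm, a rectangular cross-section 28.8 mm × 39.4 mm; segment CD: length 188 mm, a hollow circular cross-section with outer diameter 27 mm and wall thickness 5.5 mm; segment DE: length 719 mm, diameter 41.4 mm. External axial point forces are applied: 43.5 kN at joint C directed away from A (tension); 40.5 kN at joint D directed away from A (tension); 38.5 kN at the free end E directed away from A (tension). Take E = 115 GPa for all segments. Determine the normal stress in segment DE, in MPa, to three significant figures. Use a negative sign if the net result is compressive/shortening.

28.6 MPa

Internal axial forces (sectioning from the free end, tension +): N_DE = 38.5 kN, N_CD = 79 kN, N_BC = 122.5 kN, N_AB = 122.5 kN.
A_DE = 1346 mm².
σ_DE = N_DE/A_DE = 38500/1346 = 28.6 MPa.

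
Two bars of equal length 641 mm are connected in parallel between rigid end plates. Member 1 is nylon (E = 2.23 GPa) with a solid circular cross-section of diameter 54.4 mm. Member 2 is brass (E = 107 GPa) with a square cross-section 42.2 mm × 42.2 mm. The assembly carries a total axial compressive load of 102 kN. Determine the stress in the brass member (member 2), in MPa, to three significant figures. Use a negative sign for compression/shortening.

-55.8 MPa

A_1 = 2324 mm².
A_2 = 1781 mm².
Equal strain + equilibrium ⇒ each member carries load in proportion to AE: A₁E₁ = 5183000 N, A₂E₂ = 190500000 N, ΣAE = 195700000 N.
σ₂ = P·E₂/ΣAE = -102000·107000/195700000 = -55.76 MPa.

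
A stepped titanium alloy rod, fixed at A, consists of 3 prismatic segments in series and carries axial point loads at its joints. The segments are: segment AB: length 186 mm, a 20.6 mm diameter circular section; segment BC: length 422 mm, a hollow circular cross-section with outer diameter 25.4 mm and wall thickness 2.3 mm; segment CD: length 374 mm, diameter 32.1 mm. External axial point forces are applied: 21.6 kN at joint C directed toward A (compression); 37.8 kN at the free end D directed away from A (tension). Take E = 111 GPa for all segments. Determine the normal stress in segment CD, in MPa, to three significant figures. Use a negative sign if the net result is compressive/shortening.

Internal axial forces (sectioning from the free end, tension +): N_CD = 37.8 kN, N_BC = 16.2 kN, N_AB = 16.2 kN.
A_CD = 809.3 mm².
σ_CD = N_CD/A_CD = 37800/809.3 = 46.71 MPa.

46.7 MPa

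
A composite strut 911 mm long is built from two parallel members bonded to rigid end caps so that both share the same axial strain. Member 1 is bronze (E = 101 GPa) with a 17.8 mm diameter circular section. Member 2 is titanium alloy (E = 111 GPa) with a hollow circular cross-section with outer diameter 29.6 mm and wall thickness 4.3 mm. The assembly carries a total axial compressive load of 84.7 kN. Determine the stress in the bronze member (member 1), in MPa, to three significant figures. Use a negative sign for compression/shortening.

A_1 = 248.8 mm².
A_2 = 341.8 mm².
Equal strain + equilibrium ⇒ each member carries load in proportion to AE: A₁E₁ = 25130000 N, A₂E₂ = 37940000 N, ΣAE = 63070000 N.
σ₁ = P·E₁/ΣAE = -84700·101000/63070000 = -135.6 MPa.

-136 MPa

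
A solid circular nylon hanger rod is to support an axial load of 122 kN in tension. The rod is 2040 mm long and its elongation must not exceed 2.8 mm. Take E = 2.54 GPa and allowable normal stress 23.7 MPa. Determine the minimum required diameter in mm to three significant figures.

211 mm

Required area A ≥ P/σ_allow = 122000/23.7 = 5148 mm².
For a solid circular section, d ≥ √(4A/π) = 80.96 mm.
Elongation limit: A ≥ PL/(Eδ_allow) = 122000·2040/(2540·2.8) = 34990 mm² ⇒ d ≥ 211.1 mm.
The elongation limit governs.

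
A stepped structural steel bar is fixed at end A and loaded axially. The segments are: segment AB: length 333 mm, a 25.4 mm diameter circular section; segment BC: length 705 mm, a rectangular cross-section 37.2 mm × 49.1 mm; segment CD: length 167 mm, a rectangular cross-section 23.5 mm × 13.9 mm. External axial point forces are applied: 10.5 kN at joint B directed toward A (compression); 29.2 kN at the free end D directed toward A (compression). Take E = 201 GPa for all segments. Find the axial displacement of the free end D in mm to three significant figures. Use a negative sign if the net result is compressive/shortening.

-0.260 mm

Internal axial forces (sectioning from the free end, tension +): N_CD = -29.2 kN, N_BC = -29.2 kN, N_AB = -39.7 kN.
A_AB = 506.7 mm².
A_BC = 1827 mm².
A_CD = 326.7 mm².
δ_AB = -39700·333/(506.7·201000) = -0.1298 mm
δ_BC = -29200·705/(1827·201000) = -0.05607 mm
δ_CD = -29200·167/(326.7·201000) = -0.07427 mm
δ = Σδ_i = -0.2601 mm.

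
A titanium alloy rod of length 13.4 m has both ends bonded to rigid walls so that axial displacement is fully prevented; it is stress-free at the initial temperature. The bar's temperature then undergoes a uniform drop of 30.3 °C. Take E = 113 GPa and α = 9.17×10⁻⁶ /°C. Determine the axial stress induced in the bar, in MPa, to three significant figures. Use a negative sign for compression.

31.4 MPa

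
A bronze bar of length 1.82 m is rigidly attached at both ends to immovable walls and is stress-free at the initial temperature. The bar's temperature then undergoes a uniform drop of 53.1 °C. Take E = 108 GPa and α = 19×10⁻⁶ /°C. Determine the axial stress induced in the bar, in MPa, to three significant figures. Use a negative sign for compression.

109 MPa

Free thermal expansion αLΔT = 19e-6 · 1820 · -53.1 = -1.836 mm.
The walls impose strain ε = −(-1.836)/1820 = 1.0089e-03; σ = Eε = 108000 · 1.0089e-03 = 109 MPa.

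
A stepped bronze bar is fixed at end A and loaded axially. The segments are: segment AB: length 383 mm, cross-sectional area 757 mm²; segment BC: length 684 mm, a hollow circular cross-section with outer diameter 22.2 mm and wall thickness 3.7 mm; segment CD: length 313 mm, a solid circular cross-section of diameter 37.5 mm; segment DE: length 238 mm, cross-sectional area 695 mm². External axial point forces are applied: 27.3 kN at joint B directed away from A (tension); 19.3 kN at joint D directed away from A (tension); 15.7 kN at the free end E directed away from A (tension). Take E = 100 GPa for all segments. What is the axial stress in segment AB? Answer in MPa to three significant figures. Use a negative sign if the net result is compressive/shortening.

Internal axial forces (sectioning from the free end, tension +): N_DE = 15.7 kN, N_CD = 35 kN, N_BC = 35 kN, N_AB = 62.3 kN.
σ_AB = N_AB/A_AB = 62300/757 = 82.3 MPa.

82.3 MPa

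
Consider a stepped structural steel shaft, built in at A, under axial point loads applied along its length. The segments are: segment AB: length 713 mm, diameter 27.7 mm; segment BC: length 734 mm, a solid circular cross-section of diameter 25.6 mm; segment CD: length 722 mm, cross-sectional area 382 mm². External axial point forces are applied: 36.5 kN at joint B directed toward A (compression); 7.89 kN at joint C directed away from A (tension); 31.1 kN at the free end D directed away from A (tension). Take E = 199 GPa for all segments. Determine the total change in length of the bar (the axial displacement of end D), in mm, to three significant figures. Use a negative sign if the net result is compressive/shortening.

Internal axial forces (sectioning from the free end, tension +): N_CD = 31.1 kN, N_BC = 38.99 kN, N_AB = 2.49 kN.
A_AB = 602.6 mm².
A_BC = 514.7 mm².
δ_AB = 2490·713/(602.6·199000) = 0.0148 mm
δ_BC = 38990·734/(514.7·199000) = 0.2794 mm
δ_CD = 31100·722/(382·199000) = 0.2954 mm
δ = Σδ_i = 0.5896 mm.

0.590 mm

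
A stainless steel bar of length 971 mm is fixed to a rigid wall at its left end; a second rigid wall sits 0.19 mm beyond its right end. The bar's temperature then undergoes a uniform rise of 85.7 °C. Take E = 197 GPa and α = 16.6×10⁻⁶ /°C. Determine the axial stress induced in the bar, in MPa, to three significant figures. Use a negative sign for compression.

-242 MPa

Free thermal expansion αLΔT = 16.6e-6 · 971 · 85.7 = 1.381 mm.
The walls engage after the gap closes; constrained expansion = 1.381 − 0.19 = 1.191 mm.
The walls impose strain ε = −(1.191)/971 = -1.2269e-03; σ = Eε = 197000 · -1.2269e-03 = -241.7 MPa.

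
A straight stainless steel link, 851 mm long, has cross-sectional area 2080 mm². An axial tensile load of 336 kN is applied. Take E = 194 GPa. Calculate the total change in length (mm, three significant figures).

δ_mech = NL/(AE) = 336000·851/(2080·194000) = 0.7086 mm.

0.709 mm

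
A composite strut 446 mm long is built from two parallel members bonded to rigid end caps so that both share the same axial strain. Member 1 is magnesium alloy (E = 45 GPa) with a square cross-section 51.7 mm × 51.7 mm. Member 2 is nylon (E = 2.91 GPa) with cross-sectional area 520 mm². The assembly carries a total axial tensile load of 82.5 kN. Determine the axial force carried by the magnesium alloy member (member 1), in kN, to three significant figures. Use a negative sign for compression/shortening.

81.5 kN

A_1 = 2673 mm².
Equal strain + equilibrium ⇒ each member carries load in proportion to AE: A₁E₁ = 120300000 N, A₂E₂ = 1513000 N, ΣAE = 121800000 N.
F₁ = P·A₁E₁/ΣAE = 82500·120300000/121800000 = 81470 N.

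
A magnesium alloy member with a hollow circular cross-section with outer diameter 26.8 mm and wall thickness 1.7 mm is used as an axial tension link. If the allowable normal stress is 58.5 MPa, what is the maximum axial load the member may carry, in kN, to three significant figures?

7.84 kN

A = 134.1 mm².
P_max = σ_allow · A = 58.5 · 134.1 = 7842 N = 7.842 kN.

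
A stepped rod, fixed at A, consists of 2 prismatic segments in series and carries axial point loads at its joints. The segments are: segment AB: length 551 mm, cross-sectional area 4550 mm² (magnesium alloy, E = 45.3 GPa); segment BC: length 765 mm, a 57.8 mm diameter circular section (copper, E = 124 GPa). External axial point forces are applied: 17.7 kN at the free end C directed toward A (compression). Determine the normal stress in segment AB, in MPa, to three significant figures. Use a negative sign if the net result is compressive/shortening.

Internal axial forces (sectioning from the free end, tension +): N_BC = -17.7 kN, N_AB = -17.7 kN.
σ_AB = N_AB/A_AB = -17700/4550 = -3.89 MPa.

-3.89 MPa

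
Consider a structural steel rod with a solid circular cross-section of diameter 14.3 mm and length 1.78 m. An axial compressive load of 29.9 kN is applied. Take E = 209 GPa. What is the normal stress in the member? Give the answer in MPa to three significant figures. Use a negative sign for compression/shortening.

A = 160.6 mm².
σ = N/A = -29900/160.6 = -186.2 MPa.

-186 MPa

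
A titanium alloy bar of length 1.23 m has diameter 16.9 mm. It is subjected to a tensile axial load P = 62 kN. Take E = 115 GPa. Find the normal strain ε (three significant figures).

A = 224.3 mm².
σ = N/A = 276.4 MPa; ε = σ/E = 276.4/115000 = 2.403e-03.

0.00240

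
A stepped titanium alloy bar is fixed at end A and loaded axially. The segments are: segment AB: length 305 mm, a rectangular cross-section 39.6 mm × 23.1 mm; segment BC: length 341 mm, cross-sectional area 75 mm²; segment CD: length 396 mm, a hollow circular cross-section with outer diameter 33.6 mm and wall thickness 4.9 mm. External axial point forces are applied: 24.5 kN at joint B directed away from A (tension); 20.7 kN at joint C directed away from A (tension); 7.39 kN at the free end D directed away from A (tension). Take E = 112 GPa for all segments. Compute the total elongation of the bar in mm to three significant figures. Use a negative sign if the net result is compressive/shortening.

1.36 mm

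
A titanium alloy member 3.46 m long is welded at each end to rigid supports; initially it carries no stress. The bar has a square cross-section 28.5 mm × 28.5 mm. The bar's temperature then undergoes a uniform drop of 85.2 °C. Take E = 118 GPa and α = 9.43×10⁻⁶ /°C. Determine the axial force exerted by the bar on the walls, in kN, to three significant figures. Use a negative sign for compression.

Free thermal expansion αLΔT = 9.43e-6 · 3460 · -85.2 = -2.78 mm.
The walls impose strain ε = −(-2.78)/3460 = 8.0344e-04; σ = Eε = 118000 · 8.0344e-04 = 94.81 MPa.
Wall reaction R = σ·A = 94.81·812.2 = 77010 N = 77.01 kN.

77.0 kN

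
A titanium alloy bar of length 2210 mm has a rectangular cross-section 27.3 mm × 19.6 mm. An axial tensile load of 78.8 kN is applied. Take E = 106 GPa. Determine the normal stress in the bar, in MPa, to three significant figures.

A = 535.1 mm².
σ = N/A = 78800/535.1 = 147.3 MPa.

147 MPa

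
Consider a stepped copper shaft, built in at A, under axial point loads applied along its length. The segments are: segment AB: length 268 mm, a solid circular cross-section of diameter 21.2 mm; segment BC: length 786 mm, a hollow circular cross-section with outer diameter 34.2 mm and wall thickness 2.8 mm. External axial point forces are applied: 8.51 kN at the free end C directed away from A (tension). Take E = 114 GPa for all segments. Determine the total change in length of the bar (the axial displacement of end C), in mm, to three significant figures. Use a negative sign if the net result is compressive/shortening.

0.269 mm

Internal axial forces (sectioning from the free end, tension +): N_BC = 8.51 kN, N_AB = 8.51 kN.
A_AB = 353 mm².
A_BC = 276.2 mm².
δ_AB = 8510·268/(353·114000) = 0.05668 mm
δ_BC = 8510·786/(276.2·114000) = 0.2124 mm
δ = Σδ_i = 0.2691 mm.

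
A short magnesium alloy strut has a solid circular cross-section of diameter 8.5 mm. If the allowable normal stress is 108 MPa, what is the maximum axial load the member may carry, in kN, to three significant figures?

A = 56.75 mm².
P_max = σ_allow · A = 108 · 56.75 = 6128 N = 6.128 kN.

6.13 kN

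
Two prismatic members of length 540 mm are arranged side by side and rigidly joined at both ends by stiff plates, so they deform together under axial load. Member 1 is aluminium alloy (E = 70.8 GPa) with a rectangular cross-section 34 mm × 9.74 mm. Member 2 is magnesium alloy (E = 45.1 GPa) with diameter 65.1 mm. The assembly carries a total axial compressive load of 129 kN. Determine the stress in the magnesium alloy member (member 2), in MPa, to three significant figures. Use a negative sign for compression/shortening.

-33.5 MPa

A_1 = 331.2 mm².
A_2 = 3329 mm².
Equal strain + equilibrium ⇒ each member carries load in proportion to AE: A₁E₁ = 23450000 N, A₂E₂ = 150100000 N, ΣAE = 173600000 N.
σ₂ = P·E₂/ΣAE = -129000·45100/173600000 = -33.52 MPa.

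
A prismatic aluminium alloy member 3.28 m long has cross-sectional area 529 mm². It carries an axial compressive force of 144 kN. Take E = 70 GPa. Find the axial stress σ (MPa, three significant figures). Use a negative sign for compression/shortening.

-272 MPa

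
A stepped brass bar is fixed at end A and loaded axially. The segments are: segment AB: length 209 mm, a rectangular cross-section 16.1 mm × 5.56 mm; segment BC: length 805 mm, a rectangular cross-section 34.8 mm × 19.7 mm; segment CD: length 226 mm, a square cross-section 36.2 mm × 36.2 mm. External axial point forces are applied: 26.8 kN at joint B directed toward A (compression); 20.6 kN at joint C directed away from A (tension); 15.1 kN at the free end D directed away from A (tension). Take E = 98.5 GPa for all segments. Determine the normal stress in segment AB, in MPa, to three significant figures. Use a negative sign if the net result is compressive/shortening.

99.4 MPa

Internal axial forces (sectioning from the free end, tension +): N_CD = 15.1 kN, N_BC = 35.7 kN, N_AB = 8.9 kN.
A_AB = 89.52 mm².
σ_AB = N_AB/A_AB = 8900/89.52 = 99.42 MPa.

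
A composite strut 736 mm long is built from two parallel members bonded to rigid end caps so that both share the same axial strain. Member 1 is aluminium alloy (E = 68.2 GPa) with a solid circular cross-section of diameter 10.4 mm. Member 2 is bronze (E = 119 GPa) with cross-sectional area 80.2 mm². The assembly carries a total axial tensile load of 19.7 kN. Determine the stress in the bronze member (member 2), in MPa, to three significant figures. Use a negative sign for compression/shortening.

A_1 = 84.95 mm².
Equal strain + equilibrium ⇒ each member carries load in proportion to AE: A₁E₁ = 5793000 N, A₂E₂ = 9544000 N, ΣAE = 15340000 N.
σ₂ = P·E₂/ΣAE = 19700·119000/15340000 = 152.8 MPa.

153 MPa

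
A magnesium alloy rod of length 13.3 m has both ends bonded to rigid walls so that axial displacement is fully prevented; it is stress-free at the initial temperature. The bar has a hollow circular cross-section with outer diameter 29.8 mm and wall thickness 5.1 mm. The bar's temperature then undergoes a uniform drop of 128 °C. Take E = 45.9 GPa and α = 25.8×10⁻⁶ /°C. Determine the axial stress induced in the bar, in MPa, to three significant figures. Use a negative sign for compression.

152 MPa

Free thermal expansion αLΔT = 25.8e-6 · 13300 · -128 = -43.92 mm.
The walls impose strain ε = −(-43.92)/13300 = 3.3024e-03; σ = Eε = 45900 · 3.3024e-03 = 151.6 MPa.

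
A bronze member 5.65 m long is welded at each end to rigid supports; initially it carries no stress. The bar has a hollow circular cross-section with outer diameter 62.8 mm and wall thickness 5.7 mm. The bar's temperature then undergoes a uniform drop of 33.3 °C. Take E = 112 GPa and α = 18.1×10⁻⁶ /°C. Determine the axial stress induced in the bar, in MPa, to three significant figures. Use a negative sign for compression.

67.5 MPa

Free thermal expansion αLΔT = 18.1e-6 · 5650 · -33.3 = -3.405 mm.
The walls impose strain ε = −(-3.405)/5650 = 6.0273e-04; σ = Eε = 112000 · 6.0273e-04 = 67.51 MPa.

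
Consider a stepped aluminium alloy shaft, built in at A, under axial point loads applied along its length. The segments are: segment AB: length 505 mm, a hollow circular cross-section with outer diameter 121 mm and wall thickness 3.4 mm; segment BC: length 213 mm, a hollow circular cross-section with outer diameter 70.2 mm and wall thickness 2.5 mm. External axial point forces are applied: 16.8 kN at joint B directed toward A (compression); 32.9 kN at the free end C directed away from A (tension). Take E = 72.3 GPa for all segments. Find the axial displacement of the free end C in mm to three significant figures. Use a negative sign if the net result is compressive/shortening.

0.272 mm

Internal axial forces (sectioning from the free end, tension +): N_BC = 32.9 kN, N_AB = 16.1 kN.
A_AB = 1256 mm².
A_BC = 531.7 mm².
δ_AB = 16100·505/(1256·72300) = 0.08952 mm
δ_BC = 32900·213/(531.7·72300) = 0.1823 mm
δ = Σδ_i = 0.2718 mm.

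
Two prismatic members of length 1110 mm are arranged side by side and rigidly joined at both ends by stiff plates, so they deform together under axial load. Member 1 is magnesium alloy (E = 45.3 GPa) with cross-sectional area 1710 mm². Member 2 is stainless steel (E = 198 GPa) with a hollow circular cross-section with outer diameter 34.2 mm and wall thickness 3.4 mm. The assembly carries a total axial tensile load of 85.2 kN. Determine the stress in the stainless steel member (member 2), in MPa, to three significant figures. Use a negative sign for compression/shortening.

118 MPa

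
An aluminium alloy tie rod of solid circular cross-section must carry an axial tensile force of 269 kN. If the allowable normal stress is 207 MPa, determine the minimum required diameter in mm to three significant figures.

Required area A ≥ P/σ_allow = 269000/207 = 1300 mm².
For a solid circular section, d ≥ √(4A/π) = 40.68 mm.

40.7 mm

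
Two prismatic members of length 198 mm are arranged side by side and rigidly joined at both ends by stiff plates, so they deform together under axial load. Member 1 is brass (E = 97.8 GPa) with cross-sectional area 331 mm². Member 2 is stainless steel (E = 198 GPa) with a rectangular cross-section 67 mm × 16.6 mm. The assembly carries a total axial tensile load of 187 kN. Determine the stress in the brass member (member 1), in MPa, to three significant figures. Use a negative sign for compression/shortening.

A_2 = 1112 mm².
Equal strain + equilibrium ⇒ each member carries load in proportion to AE: A₁E₁ = 32370000 N, A₂E₂ = 220200000 N, ΣAE = 252600000 N.
σ₁ = P·E₁/ΣAE = 187000·97800/252600000 = 72.41 MPa.

72.4 MPa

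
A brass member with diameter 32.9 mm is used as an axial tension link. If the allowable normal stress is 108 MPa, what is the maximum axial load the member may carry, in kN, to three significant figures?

A = 850.1 mm².
P_max = σ_allow · A = 108 · 850.1 = 91810 N = 91.81 kN.

91.8 kN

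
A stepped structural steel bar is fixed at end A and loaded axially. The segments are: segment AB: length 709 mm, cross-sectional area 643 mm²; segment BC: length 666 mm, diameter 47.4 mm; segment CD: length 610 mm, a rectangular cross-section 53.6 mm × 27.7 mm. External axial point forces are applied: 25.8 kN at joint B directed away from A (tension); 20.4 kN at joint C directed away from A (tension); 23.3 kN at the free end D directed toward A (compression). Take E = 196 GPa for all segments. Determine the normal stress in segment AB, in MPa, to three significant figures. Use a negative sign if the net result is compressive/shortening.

Internal axial forces (sectioning from the free end, tension +): N_CD = -23.3 kN, N_BC = -2.9 kN, N_AB = 22.9 kN.
σ_AB = N_AB/A_AB = 22900/643 = 35.61 MPa.

35.6 MPa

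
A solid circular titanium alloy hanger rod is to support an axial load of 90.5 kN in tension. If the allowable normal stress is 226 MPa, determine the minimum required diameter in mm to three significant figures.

22.6 mm

Required area A ≥ P/σ_allow = 90500/226 = 400.4 mm².
For a solid circular section, d ≥ √(4A/π) = 22.58 mm.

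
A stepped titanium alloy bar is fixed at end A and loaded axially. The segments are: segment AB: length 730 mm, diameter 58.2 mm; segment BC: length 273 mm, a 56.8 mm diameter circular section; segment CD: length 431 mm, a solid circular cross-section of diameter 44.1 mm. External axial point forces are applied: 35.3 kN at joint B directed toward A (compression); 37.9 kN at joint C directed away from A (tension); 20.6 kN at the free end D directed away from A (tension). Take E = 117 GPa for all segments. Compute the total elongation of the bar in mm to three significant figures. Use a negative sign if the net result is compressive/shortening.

0.158 mm

Internal axial forces (sectioning from the free end, tension +): N_CD = 20.6 kN, N_BC = 58.5 kN, N_AB = 23.2 kN.
A_AB = 2660 mm².
A_BC = 2534 mm².
A_CD = 1527 mm².
δ_AB = 23200·730/(2660·117000) = 0.05441 mm
δ_BC = 58500·273/(2534·117000) = 0.05387 mm
δ_CD = 20600·431/(1527·117000) = 0.04968 mm
δ = Σδ_i = 0.158 mm.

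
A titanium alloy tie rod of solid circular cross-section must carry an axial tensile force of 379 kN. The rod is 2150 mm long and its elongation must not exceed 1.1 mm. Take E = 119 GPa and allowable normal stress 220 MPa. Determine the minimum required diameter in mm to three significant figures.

89.0 mm

Required area A ≥ P/σ_allow = 379000/220 = 1723 mm².
For a solid circular section, d ≥ √(4A/π) = 46.83 mm.
Elongation limit: A ≥ PL/(Eδ_allow) = 379000·2150/(119000·1.1) = 6225 mm² ⇒ d ≥ 89.03 mm.
The elongation limit governs.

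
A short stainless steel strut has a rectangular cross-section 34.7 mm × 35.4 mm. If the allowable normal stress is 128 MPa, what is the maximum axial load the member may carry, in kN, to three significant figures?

157 kN

A = 1228 mm².
P_max = σ_allow · A = 128 · 1228 = 157200 N = 157.2 kN.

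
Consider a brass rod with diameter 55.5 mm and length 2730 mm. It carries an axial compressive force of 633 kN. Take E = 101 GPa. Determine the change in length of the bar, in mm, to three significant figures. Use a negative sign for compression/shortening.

-7.07 mm

A = 2419 mm².
δ_mech = NL/(AE) = -633000·2730/(2419·101000) = -7.072 mm.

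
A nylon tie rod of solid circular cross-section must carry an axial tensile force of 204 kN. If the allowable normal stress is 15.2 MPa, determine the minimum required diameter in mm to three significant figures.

131 mm

Required area A ≥ P/σ_allow = 204000/15.2 = 13420 mm².
For a solid circular section, d ≥ √(4A/π) = 130.7 mm.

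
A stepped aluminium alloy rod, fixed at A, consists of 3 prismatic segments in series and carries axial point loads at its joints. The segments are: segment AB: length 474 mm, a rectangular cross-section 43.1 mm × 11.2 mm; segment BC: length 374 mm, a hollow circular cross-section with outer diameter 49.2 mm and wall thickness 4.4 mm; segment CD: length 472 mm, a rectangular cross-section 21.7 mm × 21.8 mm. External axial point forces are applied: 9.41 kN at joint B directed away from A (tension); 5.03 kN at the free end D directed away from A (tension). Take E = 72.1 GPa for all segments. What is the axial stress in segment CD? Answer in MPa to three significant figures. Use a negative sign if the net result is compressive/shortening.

10.6 MPa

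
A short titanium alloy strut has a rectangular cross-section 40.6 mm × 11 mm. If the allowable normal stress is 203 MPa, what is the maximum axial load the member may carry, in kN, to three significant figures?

A = 446.6 mm².
P_max = σ_allow · A = 203 · 446.6 = 90660 N = 90.66 kN.

90.7 kN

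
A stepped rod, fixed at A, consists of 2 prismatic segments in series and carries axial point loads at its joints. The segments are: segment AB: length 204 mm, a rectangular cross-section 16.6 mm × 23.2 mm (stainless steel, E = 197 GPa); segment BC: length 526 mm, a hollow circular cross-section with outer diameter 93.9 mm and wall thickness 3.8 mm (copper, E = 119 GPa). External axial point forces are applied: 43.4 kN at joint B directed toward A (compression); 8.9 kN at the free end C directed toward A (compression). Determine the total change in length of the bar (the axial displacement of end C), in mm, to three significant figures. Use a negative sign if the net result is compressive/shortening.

-0.177 mm

Internal axial forces (sectioning from the free end, tension +): N_BC = -8.9 kN, N_AB = -52.3 kN.
A_AB = 385.1 mm².
A_BC = 1076 mm².
δ_AB = -52300·204/(385.1·197000) = -0.1406 mm
δ_BC = -8900·526/(1076·119000) = -0.03657 mm
δ = Σδ_i = -0.1772 mm.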